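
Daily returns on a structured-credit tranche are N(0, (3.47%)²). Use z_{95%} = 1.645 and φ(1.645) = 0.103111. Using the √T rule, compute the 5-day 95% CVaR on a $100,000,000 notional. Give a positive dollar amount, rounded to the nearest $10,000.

σ_{5d} = 3.47% × √5 = 7.759%.
ES multiplier = φ(z)/(1−α) = 0.103111/0.05 = 2.062.
ES = 7.759% × 2.062 = 15.999%; on $100,000,000: $15,999,000.

$16,000,000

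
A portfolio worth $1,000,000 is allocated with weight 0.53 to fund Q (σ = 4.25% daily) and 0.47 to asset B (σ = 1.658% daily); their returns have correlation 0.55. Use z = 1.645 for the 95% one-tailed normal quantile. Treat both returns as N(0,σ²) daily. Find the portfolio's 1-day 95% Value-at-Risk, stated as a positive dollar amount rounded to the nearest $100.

$45,400

σ_p² = 0.53²·4.25² + 0.47²·1.658² + 2·0.55·0.53·0.47·4.25·1.658 = 7.6118 (%²).
σ_p = √7.6118 = 2.759%.
VaR = 1.645 × 2.759% = 4.539%; on $1,000,000 that is $45,390.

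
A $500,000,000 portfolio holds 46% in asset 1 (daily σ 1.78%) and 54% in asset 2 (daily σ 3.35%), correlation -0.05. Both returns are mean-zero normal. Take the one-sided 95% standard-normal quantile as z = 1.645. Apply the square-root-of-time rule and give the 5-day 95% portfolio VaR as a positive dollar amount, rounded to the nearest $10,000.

$35,830,000

σ_p = √(0.46²·1.78² + 0.54²·3.35² + 2·-0.05·0.46·0.54·1.78·3.35) = 1.948%.
σ_{5d} = 1.948% × √5 = 4.356%.
VaR = 1.645 × 4.356% = 7.166%; on $500,000,000 that is $35,830,000.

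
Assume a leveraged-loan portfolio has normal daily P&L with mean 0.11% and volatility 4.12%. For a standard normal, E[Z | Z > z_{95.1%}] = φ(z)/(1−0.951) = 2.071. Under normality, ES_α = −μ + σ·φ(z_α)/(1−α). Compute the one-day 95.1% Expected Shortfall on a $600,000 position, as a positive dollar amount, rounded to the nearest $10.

$50,540

ES = −(0.11%) + 4.12% × 2.071 = 8.423%.
On $600,000: 0.08423 × $600,000 = $50,538.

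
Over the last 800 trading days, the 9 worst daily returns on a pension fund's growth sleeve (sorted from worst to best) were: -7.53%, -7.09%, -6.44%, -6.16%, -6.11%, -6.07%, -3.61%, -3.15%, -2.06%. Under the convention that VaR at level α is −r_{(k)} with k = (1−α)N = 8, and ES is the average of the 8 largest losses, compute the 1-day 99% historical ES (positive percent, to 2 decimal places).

The 8 worst returns sum to -46.16%.
ES = −(-46.16%) / 8 = 5.77%.

5.77%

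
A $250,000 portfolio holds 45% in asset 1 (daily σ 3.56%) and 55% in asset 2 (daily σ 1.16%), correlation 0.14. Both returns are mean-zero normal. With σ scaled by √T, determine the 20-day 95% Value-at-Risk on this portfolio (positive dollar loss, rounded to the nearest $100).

$33,200

σ_p = √(0.45²·3.56² + 0.55²·1.16² + 2·0.14·0.45·0.55·3.56·1.16) = 1.805%.
σ_{20d} = 1.805% × √20 = 8.072%.
z(95%) = 1.645.
VaR = 1.645 × 8.072% = 13.278%; on $250,000 that is $33,195.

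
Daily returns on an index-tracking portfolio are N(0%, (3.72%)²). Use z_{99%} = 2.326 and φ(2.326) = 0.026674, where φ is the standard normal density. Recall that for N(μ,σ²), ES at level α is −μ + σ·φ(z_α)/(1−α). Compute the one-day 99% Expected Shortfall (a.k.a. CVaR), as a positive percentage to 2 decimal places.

9.92%

Tail multiplier: φ(z)/(1−α) = 0.026674 / 0.01 = 2.667.
ES = 3.72% × 2.667 = 9.921%.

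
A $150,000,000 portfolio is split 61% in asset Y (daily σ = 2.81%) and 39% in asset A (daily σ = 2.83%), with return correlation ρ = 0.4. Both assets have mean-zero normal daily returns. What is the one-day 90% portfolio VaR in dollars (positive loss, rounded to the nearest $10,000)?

σ_p² = 0.61²·2.81² + 0.39²·2.83² + 2·0.4·0.61·0.39·2.81·2.83 = 5.6698 (%²).
σ_p = √5.6698 = 2.381%.
At 90%, z = 1.282.
VaR = 1.282 × 2.381% = 3.052%; on $150,000,000 that is $4,578,000.

$4,580,000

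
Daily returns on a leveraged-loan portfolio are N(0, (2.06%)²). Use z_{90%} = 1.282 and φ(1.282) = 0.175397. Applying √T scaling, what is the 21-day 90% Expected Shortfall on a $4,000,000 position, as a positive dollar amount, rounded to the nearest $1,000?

$662,000

σ_{21d} = 2.06% × √21 = 9.440%.
ES multiplier = φ(z)/(1−α) = 0.175397/0.1 = 1.754.
ES = 9.440% × 1.754 = 16.558%; on $4,000,000: $662,320.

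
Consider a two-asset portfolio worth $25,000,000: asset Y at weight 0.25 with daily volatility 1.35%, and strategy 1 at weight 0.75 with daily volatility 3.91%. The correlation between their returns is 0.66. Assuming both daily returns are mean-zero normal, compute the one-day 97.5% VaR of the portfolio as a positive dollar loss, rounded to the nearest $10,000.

$1,550,000

σ_p² = 0.25²·1.35² + 0.75²·3.91² + 2·0.66·0.25·0.75·1.35·3.91 = 10.0199 (%²).
σ_p = √10.0199 = 3.165%.
At 97.5%, z = 1.960.
VaR = 1.960 × 3.165% = 6.203%; on $25,000,000 that is $1,550,750.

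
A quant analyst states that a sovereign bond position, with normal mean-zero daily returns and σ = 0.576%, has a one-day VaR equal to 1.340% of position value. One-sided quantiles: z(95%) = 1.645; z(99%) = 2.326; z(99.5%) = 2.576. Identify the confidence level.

Implied z = VaR/σ = 1.340 / 0.576 = 2.326.
This matches z(99%) = 2.326.

99%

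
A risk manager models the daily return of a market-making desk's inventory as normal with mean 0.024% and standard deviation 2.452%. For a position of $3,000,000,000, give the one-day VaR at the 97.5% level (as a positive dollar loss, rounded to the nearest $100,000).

At 97.5% one-sided, z = 1.960.
VaR = −μ + z·σ = −(0.024%) + 1.960 × 2.452% = 4.782%.
On $3,000,000,000: 0.04782 × $3,000,000,000 = $143,460,000.

$143,500,000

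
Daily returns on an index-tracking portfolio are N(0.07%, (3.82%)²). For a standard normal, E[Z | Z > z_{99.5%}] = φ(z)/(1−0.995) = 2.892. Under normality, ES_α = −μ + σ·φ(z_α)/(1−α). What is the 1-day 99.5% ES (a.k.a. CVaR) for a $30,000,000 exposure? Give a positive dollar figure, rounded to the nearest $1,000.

$3,293,000

ES = −(0.07%) + 3.82% × 2.892 = 10.977%.
On $30,000,000: 0.10977 × $30,000,000 = $3,293,100.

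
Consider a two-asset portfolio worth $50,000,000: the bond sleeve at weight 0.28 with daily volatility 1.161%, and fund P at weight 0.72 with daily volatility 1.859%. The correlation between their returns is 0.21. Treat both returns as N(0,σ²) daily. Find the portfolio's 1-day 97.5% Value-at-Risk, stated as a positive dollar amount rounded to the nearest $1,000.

σ_p² = 0.28²·1.161² + 0.72²·1.859² + 2·0.21·0.28·0.72·1.161·1.859 = 2.0800 (%²).
σ_p = √2.0800 = 1.442%.
At 97.5%, z = 1.960.
VaR = 1.960 × 1.442% = 2.826%; on $50,000,000 that is $1,413,000.

$1,413,000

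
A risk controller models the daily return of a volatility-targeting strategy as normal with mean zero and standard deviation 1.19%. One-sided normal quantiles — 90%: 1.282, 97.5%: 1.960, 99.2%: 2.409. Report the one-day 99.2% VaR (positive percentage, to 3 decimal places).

VaR = z·σ = 2.409 × 1.19% = 2.867%.

2.867%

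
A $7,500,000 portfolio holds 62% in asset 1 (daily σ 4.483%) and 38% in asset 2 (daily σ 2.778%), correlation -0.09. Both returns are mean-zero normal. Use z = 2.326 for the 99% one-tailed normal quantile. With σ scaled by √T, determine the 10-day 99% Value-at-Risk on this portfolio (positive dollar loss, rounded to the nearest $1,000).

σ_p = √(0.62²·4.483² + 0.38²·2.778² + 2·-0.09·0.62·0.38·4.483·2.778) = 2.883%.
σ_{10d} = 2.883% × √10 = 9.117%.
VaR = 2.326 × 9.117% = 21.206%; on $7,500,000 that is $1,590,450.

$1,590,000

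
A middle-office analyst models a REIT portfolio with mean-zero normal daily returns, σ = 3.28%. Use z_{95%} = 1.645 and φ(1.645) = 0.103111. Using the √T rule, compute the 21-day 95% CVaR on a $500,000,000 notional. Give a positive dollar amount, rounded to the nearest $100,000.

σ_{21d} = 3.28% × √21 = 15.031%.
ES multiplier = φ(z)/(1−α) = 0.103111/0.05 = 2.062.
ES = 15.031% × 2.062 = 30.994%; on $500,000,000: $154,970,000.

$155,000,000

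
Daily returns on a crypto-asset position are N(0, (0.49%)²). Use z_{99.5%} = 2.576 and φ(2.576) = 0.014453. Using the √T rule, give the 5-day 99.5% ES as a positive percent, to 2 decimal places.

3.17%

σ_{5d} = 0.49% × √5 = 1.096%.
ES multiplier = φ(z)/(1−α) = 0.014453/0.005 = 2.891.
ES = 1.096% × 2.891 = 3.169%.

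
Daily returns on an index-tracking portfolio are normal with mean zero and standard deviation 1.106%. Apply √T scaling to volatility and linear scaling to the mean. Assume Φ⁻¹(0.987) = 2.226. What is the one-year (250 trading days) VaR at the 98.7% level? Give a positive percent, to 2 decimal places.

38.93%

σ_{250d} = 1.106% × √250 = 17.487%.
VaR = 2.226 × 17.487% = 38.926%.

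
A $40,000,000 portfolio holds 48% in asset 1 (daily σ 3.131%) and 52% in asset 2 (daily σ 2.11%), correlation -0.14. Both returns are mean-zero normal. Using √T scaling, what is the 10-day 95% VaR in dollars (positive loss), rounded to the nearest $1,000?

$3,604,000

σ_p = √(0.48²·3.131² + 0.52²·2.11² + 2·-0.14·0.48·0.52·3.131·2.11) = 1.732%.
σ_{10d} = 1.732% × √10 = 5.477%.
z(95%) = 1.645.
VaR = 1.645 × 5.477% = 9.010%; on $40,000,000 that is $3,604,000.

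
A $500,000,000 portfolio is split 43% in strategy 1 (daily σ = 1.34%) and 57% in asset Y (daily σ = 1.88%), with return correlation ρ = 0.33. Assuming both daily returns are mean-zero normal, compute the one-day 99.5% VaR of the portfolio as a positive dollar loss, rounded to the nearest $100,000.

$17,700,000

σ_p² = 0.43²·1.34² + 0.57²·1.88² + 2·0.33·0.43·0.57·1.34·1.88 = 1.8879 (%²).
σ_p = √1.8879 = 1.374%.
At 99.5%, z = 2.576.
VaR = 2.576 × 1.374% = 3.539%; on $500,000,000 that is $17,695,000.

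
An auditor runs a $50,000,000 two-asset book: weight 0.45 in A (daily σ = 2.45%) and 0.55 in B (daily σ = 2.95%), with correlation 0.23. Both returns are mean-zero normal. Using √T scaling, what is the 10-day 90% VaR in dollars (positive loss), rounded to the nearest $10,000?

σ_p = √(0.45²·2.45² + 0.55²·2.95² + 2·0.23·0.45·0.55·2.45·2.95) = 2.161%.
σ_{10d} = 2.161% × √10 = 6.834%.
z(90%) = 1.282.
VaR = 1.282 × 6.834% = 8.761%; on $50,000,000 that is $4,380,500.

$4,380,000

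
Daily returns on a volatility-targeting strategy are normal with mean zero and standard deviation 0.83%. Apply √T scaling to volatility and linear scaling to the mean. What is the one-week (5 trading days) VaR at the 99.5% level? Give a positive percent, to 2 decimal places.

4.78%

At 99.5%, z = 2.576.
σ_{5d} = 0.83% × √5 = 1.856%.
VaR = 2.576 × 1.856% = 4.781%.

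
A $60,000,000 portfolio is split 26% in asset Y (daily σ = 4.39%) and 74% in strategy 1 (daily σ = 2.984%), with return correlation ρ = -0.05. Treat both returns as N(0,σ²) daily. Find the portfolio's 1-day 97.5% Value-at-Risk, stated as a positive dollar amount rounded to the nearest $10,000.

σ_p² = 0.26²·4.39² + 0.74²·2.984² + 2·-0.05·0.26·0.74·4.39·2.984 = 5.9267 (%²).
σ_p = √5.9267 = 2.434%.
At 97.5%, z = 1.960.
VaR = 1.960 × 2.434% = 4.771%; on $60,000,000 that is $2,862,600.

$2,860,000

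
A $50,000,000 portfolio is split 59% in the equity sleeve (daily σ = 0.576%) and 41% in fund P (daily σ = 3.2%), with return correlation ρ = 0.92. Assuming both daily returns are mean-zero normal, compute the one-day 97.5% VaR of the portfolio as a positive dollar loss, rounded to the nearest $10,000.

σ_p² = 0.59²·0.576² + 0.41²·3.2² + 2·0.92·0.59·0.41·0.576·3.2 = 2.6572 (%²).
σ_p = √2.6572 = 1.630%.
At 97.5%, z = 1.960.
VaR = 1.960 × 1.630% = 3.195%; on $50,000,000 that is $1,597,500.

$1,600,000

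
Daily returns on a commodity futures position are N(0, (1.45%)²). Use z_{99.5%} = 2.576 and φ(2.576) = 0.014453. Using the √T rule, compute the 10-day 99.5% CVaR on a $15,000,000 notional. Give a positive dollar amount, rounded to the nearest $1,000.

$1,988,000

σ_{10d} = 1.45% × √10 = 4.585%.
ES multiplier = φ(z)/(1−α) = 0.014453/0.005 = 2.891.
ES = 4.585% × 2.891 = 13.255%; on $15,000,000: $1,988,250.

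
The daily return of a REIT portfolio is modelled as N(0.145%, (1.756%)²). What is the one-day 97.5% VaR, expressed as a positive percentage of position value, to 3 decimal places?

3.297%

At 97.5% one-sided, z = 1.960.
VaR = −μ + z·σ = −(0.145%) + 1.960 × 1.756% = 3.297%.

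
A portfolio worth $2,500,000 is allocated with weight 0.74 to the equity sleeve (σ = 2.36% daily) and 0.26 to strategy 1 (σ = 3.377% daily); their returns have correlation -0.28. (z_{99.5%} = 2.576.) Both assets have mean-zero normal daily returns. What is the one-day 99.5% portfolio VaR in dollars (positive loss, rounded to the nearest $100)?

$110,800

σ_p² = 0.74²·2.36² + 0.26²·3.377² + 2·-0.28·0.74·0.26·2.36·3.377 = 2.9621 (%²).
σ_p = √2.9621 = 1.721%.
VaR = 2.576 × 1.721% = 4.433%; on $2,500,000 that is $110,825.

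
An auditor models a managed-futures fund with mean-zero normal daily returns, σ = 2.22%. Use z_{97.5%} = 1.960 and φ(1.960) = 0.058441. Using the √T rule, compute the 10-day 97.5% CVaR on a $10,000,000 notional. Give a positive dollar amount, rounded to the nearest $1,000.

σ_{10d} = 2.22% × √10 = 7.020%.
ES multiplier = φ(z)/(1−α) = 0.058441/0.025 = 2.338.
ES = 7.020% × 2.338 = 16.413%; on $10,000,000: $1,641,300.

$1,641,000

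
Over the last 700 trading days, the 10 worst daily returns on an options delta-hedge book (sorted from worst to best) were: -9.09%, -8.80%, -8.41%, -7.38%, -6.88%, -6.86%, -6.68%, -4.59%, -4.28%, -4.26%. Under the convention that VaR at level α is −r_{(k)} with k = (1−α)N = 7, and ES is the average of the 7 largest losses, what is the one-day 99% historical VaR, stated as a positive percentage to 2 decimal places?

k = 7; the 7th lowest return is -6.68%, so VaR = 6.68%.

6.68%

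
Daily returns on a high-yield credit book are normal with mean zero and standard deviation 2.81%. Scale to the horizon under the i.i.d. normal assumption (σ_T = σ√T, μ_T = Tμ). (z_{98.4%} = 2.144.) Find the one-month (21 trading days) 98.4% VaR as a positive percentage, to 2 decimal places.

σ_{21d} = 2.81% × √21 = 12.877%.
VaR = 2.144 × 12.877% = 27.608%.

27.61%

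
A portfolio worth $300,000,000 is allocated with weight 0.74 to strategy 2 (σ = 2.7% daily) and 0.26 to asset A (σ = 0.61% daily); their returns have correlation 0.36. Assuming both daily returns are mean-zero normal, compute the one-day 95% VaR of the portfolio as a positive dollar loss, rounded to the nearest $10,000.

$10,170,000

σ_p² = 0.74²·2.7² + 0.26²·0.61² + 2·0.36·0.74·0.26·2.7·0.61 = 4.2453 (%²).
σ_p = √4.2453 = 2.060%.
At 95%, z = 1.645.
VaR = 1.645 × 2.060% = 3.389%; on $300,000,000 that is $10,167,000.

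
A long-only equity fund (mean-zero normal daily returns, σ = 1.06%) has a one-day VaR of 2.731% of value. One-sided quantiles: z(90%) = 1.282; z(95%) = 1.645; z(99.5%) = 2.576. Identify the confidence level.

Implied z = VaR/σ = 2.731 / 1.06 = 2.576.
This matches z(99.5%) = 2.576.

99.5%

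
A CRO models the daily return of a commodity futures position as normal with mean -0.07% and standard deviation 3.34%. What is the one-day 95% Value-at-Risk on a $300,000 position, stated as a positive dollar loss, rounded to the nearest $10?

$16,690

At 95% one-sided, z = 1.645.
VaR = −μ + z·σ = −(-0.07%) + 1.645 × 3.34% = 5.564%.
On $300,000: 0.05564 × $300,000 = $16,692.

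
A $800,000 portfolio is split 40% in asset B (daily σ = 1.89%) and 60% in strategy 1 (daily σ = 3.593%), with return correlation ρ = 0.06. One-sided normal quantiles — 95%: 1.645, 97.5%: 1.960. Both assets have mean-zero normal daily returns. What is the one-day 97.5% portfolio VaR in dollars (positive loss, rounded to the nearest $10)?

σ_p² = 0.4²·1.89² + 0.6²·3.593² + 2·0.06·0.4·0.6·1.89·3.593 = 5.4146 (%²).
σ_p = √5.4146 = 2.327%.
VaR = 1.960 × 2.327% = 4.561%; on $800,000 that is $36,488.

$36,490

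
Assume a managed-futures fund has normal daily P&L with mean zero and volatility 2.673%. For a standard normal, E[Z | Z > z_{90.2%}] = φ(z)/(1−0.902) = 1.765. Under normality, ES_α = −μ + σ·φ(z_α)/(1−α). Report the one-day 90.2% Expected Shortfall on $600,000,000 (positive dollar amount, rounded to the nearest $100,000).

ES = 2.673% × 1.765 = 4.718%.
On $600,000,000: 0.04718 × $600,000,000 = $28,308,000.

$28,300,000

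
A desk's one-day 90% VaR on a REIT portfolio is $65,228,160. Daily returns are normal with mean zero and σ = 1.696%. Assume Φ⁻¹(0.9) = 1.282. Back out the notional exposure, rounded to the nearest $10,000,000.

$3,000,000,000

VaR as a fraction of value: z·σ = 1.282 × 1.696% = 2.17427%.
Position = $65,228,160 / 0.0217427 = $3,000,000,000.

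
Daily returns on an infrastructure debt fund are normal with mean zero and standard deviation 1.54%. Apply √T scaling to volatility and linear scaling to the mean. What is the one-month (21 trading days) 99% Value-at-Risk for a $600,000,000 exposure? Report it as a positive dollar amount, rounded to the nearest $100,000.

$98,500,000

At 99%, z = 2.326.
σ_{21d} = 1.54% × √21 = 7.057%.
VaR = 2.326 × 7.057% = 16.415%.
On $600,000,000: 0.16415 × $600,000,000 = $98,490,000.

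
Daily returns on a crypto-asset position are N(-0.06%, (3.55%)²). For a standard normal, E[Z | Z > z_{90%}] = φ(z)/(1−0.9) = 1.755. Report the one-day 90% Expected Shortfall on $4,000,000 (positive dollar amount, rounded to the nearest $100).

$251,600

ES = −(-0.06%) + 3.55% × 1.755 = 6.290%.
On $4,000,000: 0.06290 × $4,000,000 = $251,600.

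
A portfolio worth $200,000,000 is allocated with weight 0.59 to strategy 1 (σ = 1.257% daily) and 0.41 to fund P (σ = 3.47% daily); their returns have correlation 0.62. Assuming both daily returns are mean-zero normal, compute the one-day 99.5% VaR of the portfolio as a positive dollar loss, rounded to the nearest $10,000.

$10,150,000

σ_p² = 0.59²·1.257² + 0.41²·3.47² + 2·0.62·0.59·0.41·1.257·3.47 = 3.8824 (%²).
σ_p = √3.8824 = 1.970%.
At 99.5%, z = 2.576.
VaR = 2.576 × 1.970% = 5.075%; on $200,000,000 that is $10,150,000.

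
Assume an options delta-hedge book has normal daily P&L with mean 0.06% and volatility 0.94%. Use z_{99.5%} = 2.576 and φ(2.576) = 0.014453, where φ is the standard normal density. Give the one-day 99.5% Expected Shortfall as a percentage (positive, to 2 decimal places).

Tail multiplier: φ(z)/(1−α) = 0.014453 / 0.005 = 2.891.
ES = −(0.06%) + 0.94% × 2.891 = 2.658%.

2.66%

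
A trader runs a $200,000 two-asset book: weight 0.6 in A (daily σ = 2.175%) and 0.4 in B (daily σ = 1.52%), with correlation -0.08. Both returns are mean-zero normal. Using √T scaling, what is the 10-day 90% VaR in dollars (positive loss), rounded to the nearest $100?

$11,300

σ_p = √(0.6²·2.175² + 0.4²·1.52² + 2·-0.08·0.6·0.4·2.175·1.52) = 1.395%.
σ_{10d} = 1.395% × √10 = 4.411%.
z(90%) = 1.282.
VaR = 1.282 × 4.411% = 5.655%; on $200,000 that is $11,310.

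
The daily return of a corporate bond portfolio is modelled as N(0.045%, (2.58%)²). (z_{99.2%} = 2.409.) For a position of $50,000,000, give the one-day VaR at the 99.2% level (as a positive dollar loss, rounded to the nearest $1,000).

VaR = −μ + z·σ = −(0.045%) + 2.409 × 2.58% = 6.170%.
On $50,000,000: 0.06170 × $50,000,000 = $3,085,000.

$3,085,000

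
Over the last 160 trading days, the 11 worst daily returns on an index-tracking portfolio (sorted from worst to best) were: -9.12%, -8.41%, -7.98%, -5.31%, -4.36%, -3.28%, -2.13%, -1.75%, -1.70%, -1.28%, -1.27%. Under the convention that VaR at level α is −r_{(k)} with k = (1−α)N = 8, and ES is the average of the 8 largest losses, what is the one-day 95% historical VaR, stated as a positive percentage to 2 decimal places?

1.75%

k = 8; the 8th lowest return is -1.75%, so VaR = 1.75%.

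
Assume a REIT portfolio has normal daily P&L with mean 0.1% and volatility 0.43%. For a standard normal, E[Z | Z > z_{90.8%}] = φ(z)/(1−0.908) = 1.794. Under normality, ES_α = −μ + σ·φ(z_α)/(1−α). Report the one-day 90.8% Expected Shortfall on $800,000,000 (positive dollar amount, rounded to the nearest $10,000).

$5,370,000

ES = −(0.1%) + 0.43% × 1.794 = 0.671%.
On $800,000,000: 0.00671 × $800,000,000 = $5,368,000.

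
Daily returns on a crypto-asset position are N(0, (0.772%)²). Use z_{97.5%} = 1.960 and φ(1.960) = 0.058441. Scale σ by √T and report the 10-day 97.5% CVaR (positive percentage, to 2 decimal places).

σ_{10d} = 0.772% × √10 = 2.441%.
ES multiplier = φ(z)/(1−α) = 0.058441/0.025 = 2.338.
ES = 2.441% × 2.338 = 5.707%.

5.71%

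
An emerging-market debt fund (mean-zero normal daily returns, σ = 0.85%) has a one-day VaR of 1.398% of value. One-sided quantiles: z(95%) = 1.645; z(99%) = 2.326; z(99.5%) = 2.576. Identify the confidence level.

95%

Implied z = VaR/σ = 1.398 / 0.85 = 1.645.
This matches z(95%) = 1.645.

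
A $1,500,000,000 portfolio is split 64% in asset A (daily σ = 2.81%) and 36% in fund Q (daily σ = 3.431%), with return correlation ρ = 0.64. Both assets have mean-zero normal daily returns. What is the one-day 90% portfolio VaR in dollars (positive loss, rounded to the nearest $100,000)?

σ_p² = 0.64²·2.81² + 0.36²·3.431² + 2·0.64·0.64·0.36·2.81·3.431 = 7.6031 (%²).
σ_p = √7.6031 = 2.757%.
At 90%, z = 1.282.
VaR = 1.282 × 2.757% = 3.534%; on $1,500,000,000 that is $53,010,000.

$53,000,000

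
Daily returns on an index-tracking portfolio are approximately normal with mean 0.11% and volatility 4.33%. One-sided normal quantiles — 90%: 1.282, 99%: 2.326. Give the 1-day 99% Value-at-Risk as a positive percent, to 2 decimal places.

VaR = −μ + z·σ = −(0.11%) + 2.326 × 4.33% = 9.962%.

9.96%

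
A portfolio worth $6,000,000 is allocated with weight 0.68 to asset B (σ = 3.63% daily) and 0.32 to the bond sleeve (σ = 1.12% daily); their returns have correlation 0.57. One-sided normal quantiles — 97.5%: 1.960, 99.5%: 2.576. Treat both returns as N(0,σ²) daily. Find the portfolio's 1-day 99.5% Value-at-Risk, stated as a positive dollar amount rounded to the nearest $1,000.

σ_p² = 0.68²·3.63² + 0.32²·1.12² + 2·0.57·0.68·0.32·3.63·1.12 = 7.2300 (%²).
σ_p = √7.2300 = 2.689%.
VaR = 2.576 × 2.689% = 6.927%; on $6,000,000 that is $415,620.

$416,000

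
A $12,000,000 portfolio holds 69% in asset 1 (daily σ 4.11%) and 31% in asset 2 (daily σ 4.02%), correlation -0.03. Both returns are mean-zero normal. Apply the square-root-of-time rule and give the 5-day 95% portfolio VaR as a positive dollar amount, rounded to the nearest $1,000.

$1,352,000

σ_p = √(0.69²·4.11² + 0.31²·4.02² + 2·-0.03·0.69·0.31·4.11·4.02) = 3.063%.
σ_{5d} = 3.063% × √5 = 6.849%.
z(95%) = 1.645.
VaR = 1.645 × 6.849% = 11.267%; on $12,000,000 that is $1,352,040.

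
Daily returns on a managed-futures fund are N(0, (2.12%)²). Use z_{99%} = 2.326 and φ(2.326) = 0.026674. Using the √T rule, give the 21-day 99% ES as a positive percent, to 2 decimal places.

σ_{21d} = 2.12% × √21 = 9.715%.
ES multiplier = φ(z)/(1−α) = 0.026674/0.01 = 2.667.
ES = 9.715% × 2.667 = 25.910%.

25.91%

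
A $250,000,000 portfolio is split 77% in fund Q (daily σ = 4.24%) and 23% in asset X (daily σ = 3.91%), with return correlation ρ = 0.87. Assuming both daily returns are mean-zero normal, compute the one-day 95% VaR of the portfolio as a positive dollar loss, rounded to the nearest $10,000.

$16,740,000

σ_p² = 0.77²·4.24² + 0.23²·3.91² + 2·0.87·0.77·0.23·4.24·3.91 = 16.5764 (%²).
σ_p = √16.5764 = 4.071%.
At 95%, z = 1.645.
VaR = 1.645 × 4.071% = 6.697%; on $250,000,000 that is $16,742,500.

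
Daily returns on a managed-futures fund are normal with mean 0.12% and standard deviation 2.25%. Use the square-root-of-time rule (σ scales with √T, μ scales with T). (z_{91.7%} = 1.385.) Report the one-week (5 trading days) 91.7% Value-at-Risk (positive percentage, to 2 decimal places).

σ_{5d} = 2.25% × √5 = 5.031%; μ_{5d} = 5 × 0.12% = 0.600%.
VaR = −(0.600%) + 1.385 × 5.031% = 6.368%.

6.37%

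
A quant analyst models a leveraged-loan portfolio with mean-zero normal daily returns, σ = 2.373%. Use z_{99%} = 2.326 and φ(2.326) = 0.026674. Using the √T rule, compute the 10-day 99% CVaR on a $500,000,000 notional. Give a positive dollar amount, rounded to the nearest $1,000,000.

$100,000,000

σ_{10d} = 2.373% × √10 = 7.504%.
ES multiplier = φ(z)/(1−α) = 0.026674/0.01 = 2.667.
ES = 7.504% × 2.667 = 20.013%; on $500,000,000: $100,065,000.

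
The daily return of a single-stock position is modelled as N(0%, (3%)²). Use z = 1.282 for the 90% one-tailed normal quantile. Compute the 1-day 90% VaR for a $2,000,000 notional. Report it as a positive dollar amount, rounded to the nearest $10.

VaR = z·σ = 1.282 × 3% = 3.846%.
On $2,000,000: 0.03846 × $2,000,000 = $76,920.

$76,920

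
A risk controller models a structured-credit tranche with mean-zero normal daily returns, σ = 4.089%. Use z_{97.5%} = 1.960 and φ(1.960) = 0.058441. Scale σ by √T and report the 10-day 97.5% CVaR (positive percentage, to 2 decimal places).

30.23%

σ_{10d} = 4.089% × √10 = 12.931%.
ES multiplier = φ(z)/(1−α) = 0.058441/0.025 = 2.338.
ES = 12.931% × 2.338 = 30.233%.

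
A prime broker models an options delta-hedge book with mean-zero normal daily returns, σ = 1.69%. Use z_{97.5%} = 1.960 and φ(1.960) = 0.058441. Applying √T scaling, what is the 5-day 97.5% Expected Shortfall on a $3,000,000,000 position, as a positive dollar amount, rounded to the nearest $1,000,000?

σ_{5d} = 1.69% × √5 = 3.779%.
ES multiplier = φ(z)/(1−α) = 0.058441/0.025 = 2.338.
ES = 3.779% × 2.338 = 8.835%; on $3,000,000,000: $265,050,000.

$265,000,000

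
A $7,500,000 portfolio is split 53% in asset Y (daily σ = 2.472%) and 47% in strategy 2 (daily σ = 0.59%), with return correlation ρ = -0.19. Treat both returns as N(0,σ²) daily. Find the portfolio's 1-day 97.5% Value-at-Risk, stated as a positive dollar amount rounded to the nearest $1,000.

σ_p² = 0.53²·2.472² + 0.47²·0.59² + 2·-0.19·0.53·0.47·2.472·0.59 = 1.6554 (%²).
σ_p = √1.6554 = 1.287%.
At 97.5%, z = 1.960.
VaR = 1.960 × 1.287% = 2.523%; on $7,500,000 that is $189,225.

$189,000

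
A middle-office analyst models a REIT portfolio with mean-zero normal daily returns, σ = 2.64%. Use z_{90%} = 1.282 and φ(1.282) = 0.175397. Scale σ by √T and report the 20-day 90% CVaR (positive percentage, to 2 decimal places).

σ_{20d} = 2.64% × √20 = 11.806%.
ES multiplier = φ(z)/(1−α) = 0.175397/0.1 = 1.754.
ES = 11.806% × 1.754 = 20.708%.

20.71%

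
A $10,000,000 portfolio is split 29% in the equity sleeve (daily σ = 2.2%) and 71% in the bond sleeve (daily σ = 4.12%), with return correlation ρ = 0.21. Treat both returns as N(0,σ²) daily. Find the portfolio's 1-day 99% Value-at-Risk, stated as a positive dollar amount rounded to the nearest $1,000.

$726,000

σ_p² = 0.29²·2.2² + 0.71²·4.12² + 2·0.21·0.29·0.71·2.2·4.12 = 9.7477 (%²).
σ_p = √9.7477 = 3.122%.
At 99%, z = 2.326.
VaR = 2.326 × 3.122% = 7.262%; on $10,000,000 that is $726,200.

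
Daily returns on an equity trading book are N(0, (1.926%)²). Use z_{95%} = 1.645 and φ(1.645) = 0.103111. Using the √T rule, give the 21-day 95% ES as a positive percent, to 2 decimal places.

18.20%

σ_{21d} = 1.926% × √21 = 8.826%.
ES multiplier = φ(z)/(1−α) = 0.103111/0.05 = 2.062.
ES = 8.826% × 2.062 = 18.199%.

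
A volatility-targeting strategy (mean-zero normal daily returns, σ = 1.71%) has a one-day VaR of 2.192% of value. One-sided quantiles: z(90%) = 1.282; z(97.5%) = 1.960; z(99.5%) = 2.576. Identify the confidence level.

90%

Implied z = VaR/σ = 2.192 / 1.71 = 1.282.
This matches z(90%) = 1.282.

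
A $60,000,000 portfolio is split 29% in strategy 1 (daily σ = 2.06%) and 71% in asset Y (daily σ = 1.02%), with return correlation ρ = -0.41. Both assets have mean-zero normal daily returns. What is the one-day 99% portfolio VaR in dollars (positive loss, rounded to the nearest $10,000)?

$1,010,000

σ_p² = 0.29²·2.06² + 0.71²·1.02² + 2·-0.41·0.29·0.71·2.06·1.02 = 0.5266 (%²).
σ_p = √0.5266 = 0.726%.
At 99%, z = 2.326.
VaR = 2.326 × 0.726% = 1.689%; on $60,000,000 that is $1,013,400.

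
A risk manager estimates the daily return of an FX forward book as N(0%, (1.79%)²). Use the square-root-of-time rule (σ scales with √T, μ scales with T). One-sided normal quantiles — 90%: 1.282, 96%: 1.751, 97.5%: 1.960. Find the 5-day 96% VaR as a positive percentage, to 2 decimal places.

7.01%

σ_{5d} = 1.79% × √5 = 4.003%.
VaR = 1.751 × 4.003% = 7.009%.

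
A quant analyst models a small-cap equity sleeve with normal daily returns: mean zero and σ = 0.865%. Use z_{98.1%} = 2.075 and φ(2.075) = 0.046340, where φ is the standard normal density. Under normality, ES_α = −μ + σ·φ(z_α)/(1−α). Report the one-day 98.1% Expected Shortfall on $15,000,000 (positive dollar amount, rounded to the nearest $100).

Tail multiplier: φ(z)/(1−α) = 0.046340 / 0.019 = 2.439.
ES = 0.865% × 2.439 = 2.110%.
On $15,000,000: 0.02110 × $15,000,000 = $316,500.

$316,500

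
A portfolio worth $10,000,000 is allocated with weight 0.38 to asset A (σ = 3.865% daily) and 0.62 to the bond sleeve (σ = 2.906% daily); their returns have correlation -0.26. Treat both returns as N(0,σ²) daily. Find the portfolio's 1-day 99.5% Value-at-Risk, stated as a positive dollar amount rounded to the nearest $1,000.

σ_p² = 0.38²·3.865² + 0.62²·2.906² + 2·-0.26·0.38·0.62·3.865·2.906 = 4.0273 (%²).
σ_p = √4.0273 = 2.007%.
At 99.5%, z = 2.576.
VaR = 2.576 × 2.007% = 5.170%; on $10,000,000 that is $517,000.

$517,000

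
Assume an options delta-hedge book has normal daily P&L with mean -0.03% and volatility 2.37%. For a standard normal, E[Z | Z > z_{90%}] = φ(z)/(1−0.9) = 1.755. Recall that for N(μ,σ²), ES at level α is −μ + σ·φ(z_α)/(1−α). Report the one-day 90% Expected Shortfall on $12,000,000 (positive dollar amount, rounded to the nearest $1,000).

ES = −(-0.03%) + 2.37% × 1.755 = 4.189%.
On $12,000,000: 0.04189 × $12,000,000 = $502,680.

$503,000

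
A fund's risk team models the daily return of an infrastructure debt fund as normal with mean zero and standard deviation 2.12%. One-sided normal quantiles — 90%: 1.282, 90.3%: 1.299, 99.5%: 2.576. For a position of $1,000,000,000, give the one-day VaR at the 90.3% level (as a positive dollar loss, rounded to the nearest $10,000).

$27,540,000

VaR = z·σ = 1.299 × 2.12% = 2.754%.
On $1,000,000,000: 0.02754 × $1,000,000,000 = $27,540,000.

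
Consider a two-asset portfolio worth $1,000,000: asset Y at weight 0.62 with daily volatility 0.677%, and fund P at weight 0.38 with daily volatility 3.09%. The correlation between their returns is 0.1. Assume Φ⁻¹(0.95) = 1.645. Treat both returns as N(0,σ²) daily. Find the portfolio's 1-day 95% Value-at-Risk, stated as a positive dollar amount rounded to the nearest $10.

σ_p² = 0.62²·0.677² + 0.38²·3.09² + 2·0.1·0.62·0.38·0.677·3.09 = 1.6535 (%²).
σ_p = √1.6535 = 1.286%.
VaR = 1.645 × 1.286% = 2.115%; on $1,000,000 that is $21,150.

$21,150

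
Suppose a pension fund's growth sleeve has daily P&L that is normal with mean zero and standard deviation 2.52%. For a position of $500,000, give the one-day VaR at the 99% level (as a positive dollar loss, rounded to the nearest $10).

At 99% one-sided, z = 2.326.
VaR = z·σ = 2.326 × 2.52% = 5.862%.
On $500,000: 0.05862 × $500,000 = $29,310.

$29,310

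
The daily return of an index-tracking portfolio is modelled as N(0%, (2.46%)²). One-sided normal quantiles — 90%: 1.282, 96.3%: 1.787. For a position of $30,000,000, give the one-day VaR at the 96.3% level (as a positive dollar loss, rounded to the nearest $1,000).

VaR = z·σ = 1.787 × 2.46% = 4.396%.
On $30,000,000: 0.04396 × $30,000,000 = $1,318,800.

$1,319,000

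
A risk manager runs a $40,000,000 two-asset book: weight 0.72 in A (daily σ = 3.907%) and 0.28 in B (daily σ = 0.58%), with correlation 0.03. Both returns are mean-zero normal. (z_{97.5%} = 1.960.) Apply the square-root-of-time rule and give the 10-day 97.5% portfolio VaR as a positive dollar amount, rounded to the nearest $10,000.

$7,000,000

σ_p = √(0.72²·3.907² + 0.28²·0.58² + 2·0.03·0.72·0.28·3.907·0.58) = 2.823%.
σ_{10d} = 2.823% × √10 = 8.927%.
VaR = 1.960 × 8.927% = 17.497%; on $40,000,000 that is $6,998,800.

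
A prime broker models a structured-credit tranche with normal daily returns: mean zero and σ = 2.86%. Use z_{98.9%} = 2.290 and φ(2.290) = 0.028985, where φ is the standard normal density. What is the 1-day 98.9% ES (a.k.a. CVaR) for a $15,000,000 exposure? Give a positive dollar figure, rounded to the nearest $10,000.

$1,130,000

Tail multiplier: φ(z)/(1−α) = 0.028985 / 0.011 = 2.635.
ES = 2.86% × 2.635 = 7.536%.
On $15,000,000: 0.07536 × $15,000,000 = $1,130,400.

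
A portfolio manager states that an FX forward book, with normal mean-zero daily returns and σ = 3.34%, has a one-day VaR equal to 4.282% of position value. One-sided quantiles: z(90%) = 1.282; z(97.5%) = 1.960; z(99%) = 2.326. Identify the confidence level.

90%

Implied z = VaR/σ = 4.282 / 3.34 = 1.282.
This matches z(90%) = 1.282.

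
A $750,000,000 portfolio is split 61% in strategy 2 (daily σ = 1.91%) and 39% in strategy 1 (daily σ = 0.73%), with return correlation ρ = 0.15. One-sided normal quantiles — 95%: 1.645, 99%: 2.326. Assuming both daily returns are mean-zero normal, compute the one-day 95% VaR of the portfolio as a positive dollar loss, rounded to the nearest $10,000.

σ_p² = 0.61²·1.91² + 0.39²·0.73² + 2·0.15·0.61·0.39·1.91·0.73 = 1.5380 (%²).
σ_p = √1.5380 = 1.240%.
VaR = 1.645 × 1.240% = 2.040%; on $750,000,000 that is $15,300,000.

$15,300,000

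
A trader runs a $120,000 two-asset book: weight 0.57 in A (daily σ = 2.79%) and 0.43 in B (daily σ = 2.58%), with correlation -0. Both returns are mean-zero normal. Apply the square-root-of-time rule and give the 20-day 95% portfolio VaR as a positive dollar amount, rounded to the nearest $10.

$17,120

σ_p = √(0.57²·2.79² + 0.43²·2.58² + 2·-0·0.57·0.43·2.79·2.58) = 1.939%.
σ_{20d} = 1.939% × √20 = 8.671%.
z(95%) = 1.645.
VaR = 1.645 × 8.671% = 14.264%; on $120,000 that is $17,117.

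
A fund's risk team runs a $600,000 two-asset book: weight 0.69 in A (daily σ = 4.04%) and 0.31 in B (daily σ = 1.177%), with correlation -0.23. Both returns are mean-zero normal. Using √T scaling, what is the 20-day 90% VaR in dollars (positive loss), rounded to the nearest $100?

$93,800

σ_p = √(0.69²·4.04² + 0.31²·1.177² + 2·-0.23·0.69·0.31·4.04·1.177) = 2.727%.
σ_{20d} = 2.727% × √20 = 12.196%.
z(90%) = 1.282.
VaR = 1.282 × 12.196% = 15.635%; on $600,000 that is $93,810.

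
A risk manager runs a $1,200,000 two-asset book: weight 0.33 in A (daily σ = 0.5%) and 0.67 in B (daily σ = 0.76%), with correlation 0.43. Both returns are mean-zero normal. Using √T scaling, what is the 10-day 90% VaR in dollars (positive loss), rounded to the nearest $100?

σ_p = √(0.33²·0.5² + 0.67²·0.76² + 2·0.43·0.33·0.67·0.5·0.76) = 0.599%.
σ_{10d} = 0.599% × √10 = 1.894%.
z(90%) = 1.282.
VaR = 1.282 × 1.894% = 2.428%; on $1,200,000 that is $29,136.

$29,100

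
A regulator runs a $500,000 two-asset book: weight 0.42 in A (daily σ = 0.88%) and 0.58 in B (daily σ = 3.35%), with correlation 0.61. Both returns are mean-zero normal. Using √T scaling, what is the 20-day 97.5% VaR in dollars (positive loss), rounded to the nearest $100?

σ_p = √(0.42²·0.88² + 0.58²·3.35² + 2·0.61·0.42·0.58·0.88·3.35) = 2.188%.
σ_{20d} = 2.188% × √20 = 9.785%.
z(97.5%) = 1.960.
VaR = 1.960 × 9.785% = 19.179%; on $500,000 that is $95,895.

$95,900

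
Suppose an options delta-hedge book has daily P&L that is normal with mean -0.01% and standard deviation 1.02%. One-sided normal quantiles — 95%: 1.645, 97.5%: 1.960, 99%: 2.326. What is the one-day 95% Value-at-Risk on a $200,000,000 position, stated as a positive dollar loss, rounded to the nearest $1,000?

$3,376,000

VaR = −μ + z·σ = −(-0.01%) + 1.645 × 1.02% = 1.688%.
On $200,000,000: 0.01688 × $200,000,000 = $3,376,000.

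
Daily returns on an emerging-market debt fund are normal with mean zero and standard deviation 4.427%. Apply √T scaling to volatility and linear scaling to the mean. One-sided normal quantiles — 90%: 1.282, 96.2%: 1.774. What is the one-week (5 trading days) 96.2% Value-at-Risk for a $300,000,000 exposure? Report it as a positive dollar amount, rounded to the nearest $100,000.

$52,700,000

σ_{5d} = 4.427% × √5 = 9.899%.
VaR = 1.774 × 9.899% = 17.561%.
On $300,000,000: 0.17561 × $300,000,000 = $52,683,000.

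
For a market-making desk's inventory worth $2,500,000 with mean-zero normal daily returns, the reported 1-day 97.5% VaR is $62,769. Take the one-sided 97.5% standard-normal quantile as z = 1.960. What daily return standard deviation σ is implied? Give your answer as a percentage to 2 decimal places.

VaR as a fraction: $62,769 / $2,500,000 = 2.511%.
σ = VaR / z = 2.511% / 1.960 = 1.281%.

1.28%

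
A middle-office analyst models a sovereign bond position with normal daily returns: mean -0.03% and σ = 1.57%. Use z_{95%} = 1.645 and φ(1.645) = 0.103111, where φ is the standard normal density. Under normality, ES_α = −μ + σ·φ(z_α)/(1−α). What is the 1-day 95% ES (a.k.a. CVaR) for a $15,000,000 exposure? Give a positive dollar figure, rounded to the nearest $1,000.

$490,000

Tail multiplier: φ(z)/(1−α) = 0.103111 / 0.05 = 2.062.
ES = −(-0.03%) + 1.57% × 2.062 = 3.267%.
On $15,000,000: 0.03267 × $15,000,000 = $490,050.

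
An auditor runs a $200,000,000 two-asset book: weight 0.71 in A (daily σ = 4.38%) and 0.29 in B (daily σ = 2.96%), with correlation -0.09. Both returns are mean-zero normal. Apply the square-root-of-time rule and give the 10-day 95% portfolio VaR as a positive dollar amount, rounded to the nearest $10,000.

σ_p = √(0.71²·4.38² + 0.29²·2.96² + 2·-0.09·0.71·0.29·4.38·2.96) = 3.151%.
σ_{10d} = 3.151% × √10 = 9.964%.
z(95%) = 1.645.
VaR = 1.645 × 9.964% = 16.391%; on $200,000,000 that is $32,782,000.

$32,780,000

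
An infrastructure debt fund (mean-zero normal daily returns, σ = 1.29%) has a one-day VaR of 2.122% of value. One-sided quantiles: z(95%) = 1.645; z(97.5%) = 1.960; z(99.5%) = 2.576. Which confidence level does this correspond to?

Implied z = VaR/σ = 2.122 / 1.29 = 1.645.
This matches z(95%) = 1.645.

95%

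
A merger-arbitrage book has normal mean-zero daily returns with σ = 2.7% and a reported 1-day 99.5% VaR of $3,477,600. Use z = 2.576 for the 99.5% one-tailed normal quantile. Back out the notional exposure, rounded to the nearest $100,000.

$50,000,000

VaR as a fraction of value: z·σ = 2.576 × 2.7% = 6.9552%.
Position = $3,477,600 / 0.069552 = $50,000,000.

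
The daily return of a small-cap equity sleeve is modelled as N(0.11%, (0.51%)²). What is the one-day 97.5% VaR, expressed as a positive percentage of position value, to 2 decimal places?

At 97.5% one-sided, z = 1.960.
VaR = −μ + z·σ = −(0.11%) + 1.960 × 0.51% = 0.890%.

0.89%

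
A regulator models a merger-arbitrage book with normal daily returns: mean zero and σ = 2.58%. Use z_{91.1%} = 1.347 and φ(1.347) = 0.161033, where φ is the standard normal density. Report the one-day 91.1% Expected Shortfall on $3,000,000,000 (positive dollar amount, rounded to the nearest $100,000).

Tail multiplier: φ(z)/(1−α) = 0.161033 / 0.089 = 1.809.
ES = 2.58% × 1.809 = 4.667%.
On $3,000,000,000: 0.04667 × $3,000,000,000 = $140,010,000.

$140,000,000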